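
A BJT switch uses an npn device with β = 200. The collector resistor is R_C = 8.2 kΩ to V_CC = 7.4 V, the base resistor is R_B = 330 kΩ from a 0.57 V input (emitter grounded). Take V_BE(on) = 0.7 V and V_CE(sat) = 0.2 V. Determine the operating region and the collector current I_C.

cutoff; I_C ≈ 0

V_BB = 0.57 V ≤ V_BE(on) = 0.7 V, so the base-emitter junction is not forward biased.
The transistor is in cutoff: I_B = I_C = 0.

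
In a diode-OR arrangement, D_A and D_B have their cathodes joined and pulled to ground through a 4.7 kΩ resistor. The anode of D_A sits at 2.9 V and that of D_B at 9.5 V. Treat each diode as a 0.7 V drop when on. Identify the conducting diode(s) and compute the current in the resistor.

Only D_B conducts; I_R ≈ 1.9 mA

Assume both conduct. Then node N would need to be at both 2.9−0.7 = 2.2 V and 9.5−0.7 = 8.8 V, which is impossible.
Assume only D_B conducts: V_N = 9.5 − 0.7 = 8.8 V, so I_R = 8.8/4.7 = 1.87 mA.
Check D_A: its anode-to-cathode voltage is 2.9 − 8.8 = -5.9 V < 0.7 V, so it is off. The assumption is consistent.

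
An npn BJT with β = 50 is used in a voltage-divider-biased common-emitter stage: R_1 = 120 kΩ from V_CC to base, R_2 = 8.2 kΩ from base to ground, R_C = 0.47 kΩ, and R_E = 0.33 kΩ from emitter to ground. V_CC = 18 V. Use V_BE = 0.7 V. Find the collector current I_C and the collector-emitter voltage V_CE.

Thevenize the base divider: V_Th = V_CC·R_2/(R_1+R_2) = 18×8.2/128 = 1.15 V, R_Th = R_1‖R_2 = 7.68 kΩ.
Base-emitter loop: V_Th = I_B·R_Th + V_BE + (β+1)I_B·R_E, so I_B = (1.15 − 0.7) / (7.68 + 51×0.33) = 0.0184 mA.
I_C = β·I_B = 50×0.0184 = 0.921 mA, and I_E = (β+1)I_B = 0.939 mA.
V_CE = V_CC − I_C·R_C − I_E·R_E = 18 − 0.921×0.47 − 0.939×0.33 = 17.3 V.
V_CE = 17.3 V > 0.2 V confirms active-region operation.

I_C ≈ 0.92 mA, V_CE ≈ 17 V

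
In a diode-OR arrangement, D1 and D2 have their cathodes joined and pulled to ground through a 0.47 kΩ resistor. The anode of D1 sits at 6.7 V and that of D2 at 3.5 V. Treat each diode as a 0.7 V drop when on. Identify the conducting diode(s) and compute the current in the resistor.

Only D1 conducts; I_R ≈ 13 mA

Assume both conduct. Then node N would need to be at both 6.7−0.7 = 6 V and 3.5−0.7 = 2.8 V, which is impossible.
Assume only D1 conducts: V_N = 6.7 − 0.7 = 6 V, so I_R = 6/0.47 = 12.8 mA.
Check D2: its anode-to-cathode voltage is 3.5 − 6 = -2.5 V < 0.7 V, so it is off. The assumption is consistent.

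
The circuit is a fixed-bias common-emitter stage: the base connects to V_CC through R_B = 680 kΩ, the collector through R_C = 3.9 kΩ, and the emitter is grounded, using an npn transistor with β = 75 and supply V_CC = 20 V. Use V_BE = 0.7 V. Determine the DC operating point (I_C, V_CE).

I_C ≈ 2.1 mA, V_CE ≈ 12 V

Base loop: V_CC = I_B·R_B + V_BE, so I_B = (20 − 0.7)/680 kΩ = 0.0284 mA.
In the active region I_C = β·I_B = 75 × 0.0284 = 2.13 mA.
Collector loop: V_CE = V_CC − I_C·R_C = 20 − 2.13×3.9 = 11.7 V.
Since V_CE = 11.7 V > V_CE(sat) ≈ 0.2 V, the transistor is in the active region as assumed.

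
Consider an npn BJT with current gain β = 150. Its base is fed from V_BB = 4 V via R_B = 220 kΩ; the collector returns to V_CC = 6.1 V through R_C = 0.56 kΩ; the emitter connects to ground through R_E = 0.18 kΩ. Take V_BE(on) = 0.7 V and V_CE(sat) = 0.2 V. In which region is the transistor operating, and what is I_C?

Assume active. Base-emitter loop: I_B = (V_BB − V_BE)/(R_B + (β+1)R_E) = (4 − 0.7)/(220 + 151×0.18) = 0.0134 mA.
I_C = β·I_B = 150×0.0134 = 2 mA.
V_CE = V_CC − I_C·R_C − I_E·R_E = 6.1 − 2×0.56 − 2.02×0.18 = 4.62 V > V_CE(sat), so the active-region assumption holds.

active; I_C ≈ 2 mA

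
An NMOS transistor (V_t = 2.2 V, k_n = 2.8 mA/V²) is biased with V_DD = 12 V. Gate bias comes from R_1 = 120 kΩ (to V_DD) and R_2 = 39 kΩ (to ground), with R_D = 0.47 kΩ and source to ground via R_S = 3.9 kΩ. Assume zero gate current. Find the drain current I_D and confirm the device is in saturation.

V_G = V_DD·R_2/(R_1+R_2) = 12×39/159 = 2.94 V.
Assume saturation: I_D = (k_n/2)(V_GS − V_t)² with V_GS = V_G − I_D·R_S = 2.94 − 3.9·I_D.
Substituting gives 21.3·I_D² − 9.12·I_D + 0.774 = 0, with roots I_D = 0.117 or 0.312 mA.
The root I_D = 0.312 mA gives V_GS = 1.73 V ≤ V_t, so take I_D = 0.117 mA.
Then V_GS = 2.49 V and V_DS = V_DD − I_D(R_D+R_S) = 12 − 0.117×4.37 = 11.5 V.
Saturation requires V_DS ≥ V_GS − V_t = 0.289 V; 11.5 ≥ 0.289 ✓.

I_D ≈ 0.12 mA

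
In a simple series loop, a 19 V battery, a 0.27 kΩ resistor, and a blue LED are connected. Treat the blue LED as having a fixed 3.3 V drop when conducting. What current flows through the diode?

KVL around the loop: 19 = V_D + I·R = 3.3 + I × 0.27 kΩ.
So I = (19 − 3.3) / 0.27 kΩ = 15.7 / 0.27 = 58.1 mA.

I ≈ 58 mA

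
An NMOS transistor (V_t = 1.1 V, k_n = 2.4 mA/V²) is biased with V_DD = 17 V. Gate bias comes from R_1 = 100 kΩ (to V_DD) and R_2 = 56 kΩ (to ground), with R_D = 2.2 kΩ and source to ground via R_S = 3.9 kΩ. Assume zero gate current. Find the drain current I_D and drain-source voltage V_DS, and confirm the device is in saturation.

I_D ≈ 1 mA, V_DS ≈ 11 V

V_G = V_DD·R_2/(R_1+R_2) = 17×56/156 = 6.1 V.
Assume saturation: I_D = (k_n/2)(V_GS − V_t)² with V_GS = V_G − I_D·R_S = 6.1 − 3.9·I_D.
Substituting gives 18.3·I_D² − 47.8·I_D + 30 = 0, with roots I_D = 1.04 or 1.58 mA.
The root I_D = 1.58 mA gives V_GS = -0.0462 V ≤ V_t, so take I_D = 1.04 mA.
Then V_GS = 2.03 V and V_DS = V_DD − I_D(R_D+R_S) = 17 − 1.04×6.1 = 10.6 V.
Saturation requires V_DS ≥ V_GS − V_t = 0.933 V; 10.6 ≥ 0.933 ✓.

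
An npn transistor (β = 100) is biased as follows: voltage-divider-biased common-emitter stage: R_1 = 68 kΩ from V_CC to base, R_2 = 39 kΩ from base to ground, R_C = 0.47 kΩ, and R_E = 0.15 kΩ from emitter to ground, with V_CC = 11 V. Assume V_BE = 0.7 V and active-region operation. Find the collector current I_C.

Thevenize the base divider: V_Th = V_CC·R_2/(R_1+R_2) = 11×39/107 = 4.01 V, R_Th = R_1‖R_2 = 24.8 kΩ.
Base-emitter loop: V_Th = I_B·R_Th + V_BE + (β+1)I_B·R_E, so I_B = (4.01 − 0.7) / (24.8 + 101×0.15) = 0.0829 mA.
I_C = β·I_B = 100×0.0829 = 8.29 mA, and I_E = (β+1)I_B = 8.37 mA.
V_CE = V_CC − I_C·R_C − I_E·R_E = 11 − 8.29×0.47 − 8.37×0.15 = 5.85 V.
V_CE = 5.85 V > 0.2 V confirms active-region operation.

I_C ≈ 8.3 mA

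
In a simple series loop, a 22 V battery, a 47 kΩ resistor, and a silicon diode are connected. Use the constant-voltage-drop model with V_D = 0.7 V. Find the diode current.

KVL around the loop: 22 = V_D + I·R = 0.7 + I × 47 kΩ.
So I = (22 − 0.7) / 47 kΩ = 21.3 / 47 = 0.453 mA.

I ≈ 0.45 mA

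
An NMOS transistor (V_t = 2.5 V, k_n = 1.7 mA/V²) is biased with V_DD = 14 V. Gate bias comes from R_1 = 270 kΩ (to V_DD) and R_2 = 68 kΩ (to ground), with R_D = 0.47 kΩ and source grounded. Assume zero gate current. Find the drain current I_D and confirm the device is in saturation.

I_D ≈ 0.085 mA

V_G = V_DD·R_2/(R_1+R_2) = 14×68/338 = 2.82 V. With the source grounded, V_GS = V_G = 2.82 V.
Assume saturation: I_D = (k_n/2)(V_GS − V_t)² = (1.7/2)×(2.82 − 2.5)² = 0.85×0.317² = 0.0852 mA.
V_DS = V_DD − I_D·R_D = 14 − 0.0852×0.47 = 14 V.
Saturation requires V_DS ≥ V_GS − V_t = 0.317 V; 14 ≥ 0.317 ✓.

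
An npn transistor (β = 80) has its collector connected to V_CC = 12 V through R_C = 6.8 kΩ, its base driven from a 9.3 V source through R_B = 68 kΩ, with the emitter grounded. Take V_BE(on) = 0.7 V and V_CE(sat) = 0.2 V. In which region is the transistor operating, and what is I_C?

Assume active: I_B = (9.3 − 0.7)/68 = 0.126 mA, giving I_C = β·I_B = 10.1 mA.
But then V_CE = 12 − 10.1×6.8 = -56.8 V < V_CE(sat) = 0.2 V — impossible in the active region.
So the transistor is saturated. With V_CE = 0.2 V, I_C = (V_CC − 0.2)/R_C = 11.8/6.8 = 1.74 mA.
Check: β·I_B = 10.1 mA > I_C = 1.74 mA, confirming saturation.

saturation; I_C ≈ 1.7 mA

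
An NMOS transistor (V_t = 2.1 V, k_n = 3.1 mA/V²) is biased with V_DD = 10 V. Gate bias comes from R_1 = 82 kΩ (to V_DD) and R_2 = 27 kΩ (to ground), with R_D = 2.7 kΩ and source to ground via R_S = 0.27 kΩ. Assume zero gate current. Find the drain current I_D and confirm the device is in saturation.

I_D ≈ 0.17 mA

V_G = V_DD·R_2/(R_1+R_2) = 10×27/109 = 2.48 V.
Assume saturation: I_D = (k_n/2)(V_GS − V_t)² with V_GS = V_G − I_D·R_S = 2.48 − 0.27·I_D.
Substituting gives 0.113·I_D² − 1.32·I_D + 0.22 = 0, with roots I_D = 0.17 or 11.5 mA.
The root I_D = 11.5 mA gives V_GS = -0.621 V ≤ V_t, so take I_D = 0.17 mA.
Then V_GS = 2.43 V and V_DS = V_DD − I_D(R_D+R_S) = 10 − 0.17×2.97 = 9.5 V.
Saturation requires V_DS ≥ V_GS − V_t = 0.331 V; 9.5 ≥ 0.331 ✓.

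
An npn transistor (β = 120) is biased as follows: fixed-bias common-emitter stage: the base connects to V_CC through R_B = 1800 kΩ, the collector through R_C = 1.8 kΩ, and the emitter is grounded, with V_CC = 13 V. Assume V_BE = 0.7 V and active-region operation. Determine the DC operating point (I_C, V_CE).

Base loop: V_CC = I_B·R_B + V_BE, so I_B = (13 − 0.7)/1800 kΩ = 0.00683 mA.
In the active region I_C = β·I_B = 120 × 0.00683 = 0.82 mA.
Collector loop: V_CE = V_CC − I_C·R_C = 13 − 0.82×1.8 = 11.5 V.
Since V_CE = 11.5 V > V_CE(sat) ≈ 0.2 V, the transistor is in the active region as assumed.

I_C ≈ 0.82 mA, V_CE ≈ 12 V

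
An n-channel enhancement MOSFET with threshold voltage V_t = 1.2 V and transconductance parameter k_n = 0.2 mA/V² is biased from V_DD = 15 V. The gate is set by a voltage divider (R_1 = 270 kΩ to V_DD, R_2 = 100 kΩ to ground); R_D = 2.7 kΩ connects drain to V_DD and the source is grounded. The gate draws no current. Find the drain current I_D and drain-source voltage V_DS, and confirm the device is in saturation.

I_D ≈ 0.81 mA, V_DS ≈ 13 V

V_G = V_DD·R_2/(R_1+R_2) = 15×100/370 = 4.05 V. With the source grounded, V_GS = V_G = 4.05 V.
Assume saturation: I_D = (k_n/2)(V_GS − V_t)² = (0.2/2)×(4.05 − 1.2)² = 0.1×2.85² = 0.815 mA.
V_DS = V_DD − I_D·R_D = 15 − 0.815×2.7 = 12.8 V.
Saturation requires V_DS ≥ V_GS − V_t = 2.85 V; 12.8 ≥ 2.85 ✓.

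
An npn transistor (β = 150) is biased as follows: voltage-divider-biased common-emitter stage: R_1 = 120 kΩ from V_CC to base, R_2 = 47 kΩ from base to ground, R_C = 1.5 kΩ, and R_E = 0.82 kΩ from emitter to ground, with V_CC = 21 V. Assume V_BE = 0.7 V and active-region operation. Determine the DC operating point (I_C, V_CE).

Thevenize the base divider: V_Th = V_CC·R_2/(R_1+R_2) = 21×47/167 = 5.91 V, R_Th = R_1‖R_2 = 33.8 kΩ.
Base-emitter loop: V_Th = I_B·R_Th + V_BE + (β+1)I_B·R_E, so I_B = (5.91 − 0.7) / (33.8 + 151×0.82) = 0.0331 mA.
I_C = β·I_B = 150×0.0331 = 4.96 mA, and I_E = (β+1)I_B = 4.99 mA.
V_CE = V_CC − I_C·R_C − I_E·R_E = 21 − 4.96×1.5 − 4.99×0.82 = 9.47 V.
V_CE = 9.47 V > 0.2 V confirms active-region operation.

I_C ≈ 5 mA, V_CE ≈ 9.5 V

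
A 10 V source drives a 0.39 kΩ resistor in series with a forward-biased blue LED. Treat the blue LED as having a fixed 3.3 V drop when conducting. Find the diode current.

I ≈ 17 mA

KVL around the loop: 10 = V_D + I·R = 3.3 + I × 0.39 kΩ.
So I = (10 − 3.3) / 0.39 kΩ = 6.7 / 0.39 = 17.2 mA.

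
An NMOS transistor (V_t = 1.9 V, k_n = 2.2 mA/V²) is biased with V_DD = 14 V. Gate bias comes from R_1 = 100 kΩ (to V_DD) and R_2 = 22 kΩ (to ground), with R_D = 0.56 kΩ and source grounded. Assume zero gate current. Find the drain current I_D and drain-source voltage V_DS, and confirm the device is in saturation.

V_G = V_DD·R_2/(R_1+R_2) = 14×22/122 = 2.52 V. With the source grounded, V_GS = V_G = 2.52 V.
Assume saturation: I_D = (k_n/2)(V_GS − V_t)² = (2.2/2)×(2.52 − 1.9)² = 1.1×0.625² = 0.429 mA.
V_DS = V_DD − I_D·R_D = 14 − 0.429×0.56 = 13.8 V.
Saturation requires V_DS ≥ V_GS − V_t = 0.625 V; 13.8 ≥ 0.625 ✓.

I_D ≈ 0.43 mA, V_DS ≈ 14 V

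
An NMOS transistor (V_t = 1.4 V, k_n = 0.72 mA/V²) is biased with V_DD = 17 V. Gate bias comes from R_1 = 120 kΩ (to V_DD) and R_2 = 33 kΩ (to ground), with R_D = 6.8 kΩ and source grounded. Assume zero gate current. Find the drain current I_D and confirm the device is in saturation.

I_D ≈ 1.8 mA

V_G = V_DD·R_2/(R_1+R_2) = 17×33/153 = 3.67 V. With the source grounded, V_GS = V_G = 3.67 V.
Assume saturation: I_D = (k_n/2)(V_GS − V_t)² = (0.72/2)×(3.67 − 1.4)² = 0.36×2.27² = 1.85 mA.
V_DS = V_DD − I_D·R_D = 17 − 1.85×6.8 = 4.42 V.
Saturation requires V_DS ≥ V_GS − V_t = 2.27 V; 4.42 ≥ 2.27 ✓.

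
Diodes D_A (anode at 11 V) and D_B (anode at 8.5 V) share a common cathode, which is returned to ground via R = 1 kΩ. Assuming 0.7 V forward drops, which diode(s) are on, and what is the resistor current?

Only D_A conducts; I_R ≈ 10 mA

Assume both conduct. Then node N would need to be at both 11−0.7 = 10.3 V and 8.5−0.7 = 7.8 V, which is impossible.
Assume only D_A conducts: V_N = 11 − 0.7 = 10.3 V, so I_R = 10.3/1 = 10.3 mA.
Check D_B: its anode-to-cathode voltage is 8.5 − 10.3 = -1.8 V < 0.7 V, so it is off. The assumption is consistent.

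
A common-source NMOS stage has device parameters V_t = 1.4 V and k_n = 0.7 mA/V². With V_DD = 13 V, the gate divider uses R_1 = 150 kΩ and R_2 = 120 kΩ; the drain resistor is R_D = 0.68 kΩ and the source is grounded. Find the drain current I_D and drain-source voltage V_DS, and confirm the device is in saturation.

V_G = V_DD·R_2/(R_1+R_2) = 13×120/270 = 5.78 V. With the source grounded, V_GS = V_G = 5.78 V.
Assume saturation: I_D = (k_n/2)(V_GS − V_t)² = (0.7/2)×(5.78 − 1.4)² = 0.35×4.38² = 6.71 mA.
V_DS = V_DD − I_D·R_D = 13 − 6.71×0.68 = 8.44 V.
Saturation requires V_DS ≥ V_GS − V_t = 4.38 V; 8.44 ≥ 4.38 ✓.

I_D ≈ 6.7 mA, V_DS ≈ 8.4 V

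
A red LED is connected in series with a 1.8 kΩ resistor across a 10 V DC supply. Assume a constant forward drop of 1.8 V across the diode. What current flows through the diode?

KVL around the loop: 10 = V_D + I·R = 1.8 + I × 1.8 kΩ.
So I = (10 − 1.8) / 1.8 kΩ = 8.2 / 1.8 = 4.56 mA.

I ≈ 4.6 mA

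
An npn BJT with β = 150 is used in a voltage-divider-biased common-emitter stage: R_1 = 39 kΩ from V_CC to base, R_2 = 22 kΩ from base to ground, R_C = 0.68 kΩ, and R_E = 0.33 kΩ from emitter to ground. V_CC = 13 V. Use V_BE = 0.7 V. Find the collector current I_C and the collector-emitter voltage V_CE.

Thevenize the base divider: V_Th = V_CC·R_2/(R_1+R_2) = 13×22/61 = 4.69 V, R_Th = R_1‖R_2 = 14.1 kΩ.
Base-emitter loop: V_Th = I_B·R_Th + V_BE + (β+1)I_B·R_E, so I_B = (4.69 − 0.7) / (14.1 + 151×0.33) = 0.0624 mA.
I_C = β·I_B = 150×0.0624 = 9.36 mA, and I_E = (β+1)I_B = 9.43 mA.
V_CE = V_CC − I_C·R_C − I_E·R_E = 13 − 9.36×0.68 − 9.43×0.33 = 3.52 V.
V_CE = 3.52 V > 0.2 V confirms active-region operation.

I_C ≈ 9.4 mA, V_CE ≈ 3.5 V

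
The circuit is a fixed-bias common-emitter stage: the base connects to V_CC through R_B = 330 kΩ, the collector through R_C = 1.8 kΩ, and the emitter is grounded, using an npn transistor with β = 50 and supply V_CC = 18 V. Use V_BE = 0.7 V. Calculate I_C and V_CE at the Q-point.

I_C ≈ 2.6 mA, V_CE ≈ 13 V

Base loop: V_CC = I_B·R_B + V_BE, so I_B = (18 − 0.7)/330 kΩ = 0.0524 mA.
In the active region I_C = β·I_B = 50 × 0.0524 = 2.62 mA.
Collector loop: V_CE = V_CC − I_C·R_C = 18 − 2.62×1.8 = 13.3 V.
Since V_CE = 13.3 V > V_CE(sat) ≈ 0.2 V, the transistor is in the active region as assumed.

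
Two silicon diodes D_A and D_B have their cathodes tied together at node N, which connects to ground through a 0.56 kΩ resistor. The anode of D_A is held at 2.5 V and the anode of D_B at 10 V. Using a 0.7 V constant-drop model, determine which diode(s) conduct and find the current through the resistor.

Only D_B conducts; I_R ≈ 17 mA

Assume both conduct. Then node N would need to be at both 2.5−0.7 = 1.8 V and 10−0.7 = 9.3 V, which is impossible.
Assume only D_B conducts: V_N = 10 − 0.7 = 9.3 V, so I_R = 9.3/0.56 = 16.6 mA.
Check D_A: its anode-to-cathode voltage is 2.5 − 9.3 = -6.8 V < 0.7 V, so it is off. The assumption is consistent.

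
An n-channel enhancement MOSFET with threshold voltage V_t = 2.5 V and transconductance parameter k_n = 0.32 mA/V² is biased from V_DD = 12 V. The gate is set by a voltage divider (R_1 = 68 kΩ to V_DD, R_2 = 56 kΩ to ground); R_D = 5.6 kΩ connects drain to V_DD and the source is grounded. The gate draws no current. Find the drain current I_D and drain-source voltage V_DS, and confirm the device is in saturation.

V_G = V_DD·R_2/(R_1+R_2) = 12×56/124 = 5.42 V. With the source grounded, V_GS = V_G = 5.42 V.
Assume saturation: I_D = (k_n/2)(V_GS − V_t)² = (0.32/2)×(5.42 − 2.5)² = 0.16×2.92² = 1.36 mA.
V_DS = V_DD − I_D·R_D = 12 − 1.36×5.6 = 4.36 V.
Saturation requires V_DS ≥ V_GS − V_t = 2.92 V; 4.36 ≥ 2.92 ✓.

I_D ≈ 1.4 mA, V_DS ≈ 4.4 V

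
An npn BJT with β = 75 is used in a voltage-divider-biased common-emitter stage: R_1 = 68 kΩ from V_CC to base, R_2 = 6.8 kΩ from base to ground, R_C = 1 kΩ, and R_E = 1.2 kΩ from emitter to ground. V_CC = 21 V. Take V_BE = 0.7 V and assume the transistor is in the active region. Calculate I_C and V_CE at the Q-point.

Thevenize the base divider: V_Th = V_CC·R_2/(R_1+R_2) = 21×6.8/74.8 = 1.91 V, R_Th = R_1‖R_2 = 6.18 kΩ.
Base-emitter loop: V_Th = I_B·R_Th + V_BE + (β+1)I_B·R_E, so I_B = (1.91 − 0.7) / (6.18 + 76×1.2) = 0.0124 mA.
I_C = β·I_B = 75×0.0124 = 0.931 mA, and I_E = (β+1)I_B = 0.944 mA.
V_CE = V_CC − I_C·R_C − I_E·R_E = 21 − 0.931×1 − 0.944×1.2 = 18.9 V.
V_CE = 18.9 V > 0.2 V confirms active-region operation.

I_C ≈ 0.93 mA, V_CE ≈ 19 V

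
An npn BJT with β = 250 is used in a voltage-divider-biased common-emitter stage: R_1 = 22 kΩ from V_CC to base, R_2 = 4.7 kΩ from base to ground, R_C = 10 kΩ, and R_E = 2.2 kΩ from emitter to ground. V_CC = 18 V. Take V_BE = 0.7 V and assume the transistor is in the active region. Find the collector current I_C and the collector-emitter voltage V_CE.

I_C ≈ 1.1 mA, V_CE ≈ 4.5 V

Thevenize the base divider: V_Th = V_CC·R_2/(R_1+R_2) = 18×4.7/26.7 = 3.17 V, R_Th = R_1‖R_2 = 3.87 kΩ.
Base-emitter loop: V_Th = I_B·R_Th + V_BE + (β+1)I_B·R_E, so I_B = (3.17 − 0.7) / (3.87 + 251×2.2) = 0.00444 mA.
I_C = β·I_B = 250×0.00444 = 1.11 mA, and I_E = (β+1)I_B = 1.11 mA.
V_CE = V_CC − I_C·R_C − I_E·R_E = 18 − 1.11×10 − 1.11×2.2 = 4.45 V.
V_CE = 4.45 V > 0.2 V confirms active-region operation.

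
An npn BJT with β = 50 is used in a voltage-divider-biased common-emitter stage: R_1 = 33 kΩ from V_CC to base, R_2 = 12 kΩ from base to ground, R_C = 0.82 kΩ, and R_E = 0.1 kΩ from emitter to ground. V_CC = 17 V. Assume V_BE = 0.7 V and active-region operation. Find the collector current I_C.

Thevenize the base divider: V_Th = V_CC·R_2/(R_1+R_2) = 17×12/45 = 4.53 V, R_Th = R_1‖R_2 = 8.8 kΩ.
Base-emitter loop: V_Th = I_B·R_Th + V_BE + (β+1)I_B·R_E, so I_B = (4.53 − 0.7) / (8.8 + 51×0.1) = 0.276 mA.
I_C = β·I_B = 50×0.276 = 13.8 mA, and I_E = (β+1)I_B = 14.1 mA.
V_CE = V_CC − I_C·R_C − I_E·R_E = 17 − 13.8×0.82 − 14.1×0.1 = 4.29 V.
V_CE = 4.29 V > 0.2 V confirms active-region operation.

I_C ≈ 14 mA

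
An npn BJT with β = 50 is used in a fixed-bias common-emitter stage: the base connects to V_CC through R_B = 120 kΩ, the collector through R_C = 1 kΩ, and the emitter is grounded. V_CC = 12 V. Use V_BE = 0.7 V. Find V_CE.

V_CE ≈ 7.3 V

Base loop: V_CC = I_B·R_B + V_BE, so I_B = (12 − 0.7)/120 kΩ = 0.0942 mA.
In the active region I_C = β·I_B = 50 × 0.0942 = 4.71 mA.
Collector loop: V_CE = V_CC − I_C·R_C = 12 − 4.71×1 = 7.29 V.
Since V_CE = 7.29 V > V_CE(sat) ≈ 0.2 V, the transistor is in the active region as assumed.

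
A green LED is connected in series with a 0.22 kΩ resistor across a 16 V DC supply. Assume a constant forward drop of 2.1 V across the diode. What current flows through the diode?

I ≈ 63 mA

KVL around the loop: 16 = V_D + I·R = 2.1 + I × 0.22 kΩ.
So I = (16 − 2.1) / 0.22 kΩ = 13.9 / 0.22 = 63.2 mA.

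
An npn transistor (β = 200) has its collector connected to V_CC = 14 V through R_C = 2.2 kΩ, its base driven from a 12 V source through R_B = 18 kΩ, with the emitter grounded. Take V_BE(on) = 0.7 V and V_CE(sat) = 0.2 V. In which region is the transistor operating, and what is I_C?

saturation; I_C ≈ 6.3 mA

Assume active: I_B = (12 − 0.7)/18 = 0.628 mA, giving I_C = β·I_B = 126 mA.
But then V_CE = 14 − 126×2.2 = -262 V < V_CE(sat) = 0.2 V — impossible in the active region.
So the transistor is saturated. With V_CE = 0.2 V, I_C = (V_CC − 0.2)/R_C = 13.8/2.2 = 6.27 mA.
Check: β·I_B = 126 mA > I_C = 6.27 mA, confirming saturation.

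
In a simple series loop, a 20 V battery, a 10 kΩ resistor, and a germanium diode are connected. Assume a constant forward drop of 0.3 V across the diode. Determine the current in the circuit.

KVL around the loop: 20 = V_D + I·R = 0.3 + I × 10 kΩ.
So I = (20 − 0.3) / 10 kΩ = 19.7 / 10 = 1.97 mA.

I ≈ 2 mA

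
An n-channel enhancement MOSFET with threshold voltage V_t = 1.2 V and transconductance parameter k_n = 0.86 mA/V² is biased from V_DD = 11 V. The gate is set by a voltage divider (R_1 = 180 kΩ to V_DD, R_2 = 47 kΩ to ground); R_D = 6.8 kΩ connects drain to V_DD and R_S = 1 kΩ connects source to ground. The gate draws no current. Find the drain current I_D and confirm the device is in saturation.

I_D ≈ 0.28 mA

V_G = V_DD·R_2/(R_1+R_2) = 11×47/227 = 2.28 V.
Assume saturation: I_D = (k_n/2)(V_GS − V_t)² with V_GS = V_G − I_D·R_S = 2.28 − 1·I_D.
Substituting gives 0.43·I_D² − 1.93·I_D + 0.499 = 0, with roots I_D = 0.276 or 4.2 mA.
The root I_D = 4.2 mA gives V_GS = -1.93 V ≤ V_t, so take I_D = 0.276 mA.
Then V_GS = 2 V and V_DS = V_DD − I_D(R_D+R_S) = 11 − 0.276×7.8 = 8.85 V.
Saturation requires V_DS ≥ V_GS − V_t = 0.801 V; 8.85 ≥ 0.801 ✓.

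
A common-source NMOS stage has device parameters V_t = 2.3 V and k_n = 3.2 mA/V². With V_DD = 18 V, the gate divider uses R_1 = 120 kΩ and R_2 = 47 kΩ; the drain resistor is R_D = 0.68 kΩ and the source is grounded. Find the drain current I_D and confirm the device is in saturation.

I_D ≈ 12 mA

V_G = V_DD·R_2/(R_1+R_2) = 18×47/167 = 5.07 V. With the source grounded, V_GS = V_G = 5.07 V.
Assume saturation: I_D = (k_n/2)(V_GS − V_t)² = (3.2/2)×(5.07 − 2.3)² = 1.6×2.77² = 12.2 mA.
V_DS = V_DD − I_D·R_D = 18 − 12.2×0.68 = 9.68 V.
Saturation requires V_DS ≥ V_GS − V_t = 2.77 V; 9.68 ≥ 2.77 ✓.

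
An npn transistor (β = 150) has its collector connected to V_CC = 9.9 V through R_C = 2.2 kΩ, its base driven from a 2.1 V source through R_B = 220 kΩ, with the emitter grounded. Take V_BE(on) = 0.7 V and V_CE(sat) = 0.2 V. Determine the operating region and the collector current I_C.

Assume active. Base-emitter loop: I_B = (V_BB − V_BE)/R_B = (2.1 − 0.7)/220 = 0.00636 mA.
I_C = β·I_B = 150×0.00636 = 0.955 mA.
V_CE = V_CC − I_C·R_C = 9.9 − 0.955×2.2 = 7.8 V > V_CE(sat), so the active-region assumption holds.

active; I_C ≈ 0.95 mA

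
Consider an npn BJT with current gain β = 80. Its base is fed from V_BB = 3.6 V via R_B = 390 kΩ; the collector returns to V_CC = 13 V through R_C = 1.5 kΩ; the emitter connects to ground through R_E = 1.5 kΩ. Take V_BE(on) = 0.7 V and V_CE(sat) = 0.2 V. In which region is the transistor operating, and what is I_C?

active; I_C ≈ 0.45 mA

Assume active. Base-emitter loop: I_B = (V_BB − V_BE)/(R_B + (β+1)R_E) = (3.6 − 0.7)/(390 + 81×1.5) = 0.00567 mA.
I_C = β·I_B = 80×0.00567 = 0.454 mA.
V_CE = V_CC − I_C·R_C − I_E·R_E = 13 − 0.454×1.5 − 0.459×1.5 = 11.6 V > V_CE(sat), so the active-region assumption holds.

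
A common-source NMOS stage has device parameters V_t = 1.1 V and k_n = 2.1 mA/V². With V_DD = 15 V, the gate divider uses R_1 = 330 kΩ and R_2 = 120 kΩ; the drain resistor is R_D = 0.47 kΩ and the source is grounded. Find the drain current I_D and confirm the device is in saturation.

I_D ≈ 8.8 mA

V_G = V_DD·R_2/(R_1+R_2) = 15×120/450 = 4 V. With the source grounded, V_GS = V_G = 4 V.
Assume saturation: I_D = (k_n/2)(V_GS − V_t)² = (2.1/2)×(4 − 1.1)² = 1.05×2.9² = 8.83 mA.
V_DS = V_DD − I_D·R_D = 15 − 8.83×0.47 = 10.8 V.
Saturation requires V_DS ≥ V_GS − V_t = 2.9 V; 10.8 ≥ 2.9 ✓.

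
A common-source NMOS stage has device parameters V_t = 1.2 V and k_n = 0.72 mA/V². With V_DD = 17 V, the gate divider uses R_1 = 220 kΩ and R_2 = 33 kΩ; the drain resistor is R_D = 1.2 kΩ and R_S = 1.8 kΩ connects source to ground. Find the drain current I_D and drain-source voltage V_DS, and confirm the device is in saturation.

I_D ≈ 0.18 mA, V_DS ≈ 16 V

V_G = V_DD·R_2/(R_1+R_2) = 17×33/253 = 2.22 V.
Assume saturation: I_D = (k_n/2)(V_GS − V_t)² with V_GS = V_G − I_D·R_S = 2.22 − 1.8·I_D.
Substituting gives 1.17·I_D² − 2.32·I_D + 0.373 = 0, with roots I_D = 0.176 or 1.81 mA.
The root I_D = 1.81 mA gives V_GS = -1.04 V ≤ V_t, so take I_D = 0.176 mA.
Then V_GS = 1.9 V and V_DS = V_DD − I_D(R_D+R_S) = 17 − 0.176×3 = 16.5 V.
Saturation requires V_DS ≥ V_GS − V_t = 0.7 V; 16.5 ≥ 0.7 ✓.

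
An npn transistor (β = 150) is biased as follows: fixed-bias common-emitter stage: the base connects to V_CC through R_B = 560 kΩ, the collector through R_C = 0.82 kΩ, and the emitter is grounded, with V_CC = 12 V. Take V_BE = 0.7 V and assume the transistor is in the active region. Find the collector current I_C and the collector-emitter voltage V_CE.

Base loop: V_CC = I_B·R_B + V_BE, so I_B = (12 − 0.7)/560 kΩ = 0.0202 mA.
In the active region I_C = β·I_B = 150 × 0.0202 = 3.03 mA.
Collector loop: V_CE = V_CC − I_C·R_C = 12 − 3.03×0.82 = 9.52 V.
Since V_CE = 9.52 V > V_CE(sat) ≈ 0.2 V, the transistor is in the active region as assumed.

I_C ≈ 3 mA, V_CE ≈ 9.5 V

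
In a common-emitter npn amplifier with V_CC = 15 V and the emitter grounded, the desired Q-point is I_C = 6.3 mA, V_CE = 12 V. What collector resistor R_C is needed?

Collector loop: V_CC = I_C·R_C + V_CE.
R_C = (V_CC − V_CE)/I_C = (15 − 12)/6.3 = 0.476 kΩ.

R_C ≈ 0.48 kΩ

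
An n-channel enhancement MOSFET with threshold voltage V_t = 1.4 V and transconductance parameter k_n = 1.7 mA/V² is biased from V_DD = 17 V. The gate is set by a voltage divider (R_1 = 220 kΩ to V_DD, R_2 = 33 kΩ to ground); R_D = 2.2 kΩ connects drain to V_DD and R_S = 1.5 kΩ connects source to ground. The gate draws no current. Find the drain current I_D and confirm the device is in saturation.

I_D ≈ 0.21 mA

V_G = V_DD·R_2/(R_1+R_2) = 17×33/253 = 2.22 V.
Assume saturation: I_D = (k_n/2)(V_GS − V_t)² with V_GS = V_G − I_D·R_S = 2.22 − 1.5·I_D.
Substituting gives 1.91·I_D² − 3.08·I_D + 0.568 = 0, with roots I_D = 0.212 or 1.4 mA.
The root I_D = 1.4 mA gives V_GS = 0.116 V ≤ V_t, so take I_D = 0.212 mA.
Then V_GS = 1.9 V and V_DS = V_DD − I_D(R_D+R_S) = 17 − 0.212×3.7 = 16.2 V.
Saturation requires V_DS ≥ V_GS − V_t = 0.499 V; 16.2 ≥ 0.499 ✓.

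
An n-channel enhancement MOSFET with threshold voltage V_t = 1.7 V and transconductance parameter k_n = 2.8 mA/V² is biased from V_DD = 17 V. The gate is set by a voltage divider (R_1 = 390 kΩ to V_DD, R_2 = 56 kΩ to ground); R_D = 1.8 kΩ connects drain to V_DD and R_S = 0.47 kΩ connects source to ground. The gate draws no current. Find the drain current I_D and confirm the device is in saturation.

V_G = V_DD·R_2/(R_1+R_2) = 17×56/446 = 2.13 V.
Assume saturation: I_D = (k_n/2)(V_GS − V_t)² with V_GS = V_G − I_D·R_S = 2.13 − 0.47·I_D.
Substituting gives 0.309·I_D² − 1.57·I_D + 0.264 = 0, with roots I_D = 0.174 or 4.91 mA.
The root I_D = 4.91 mA gives V_GS = -0.172 V ≤ V_t, so take I_D = 0.174 mA.
Then V_GS = 2.05 V and V_DS = V_DD − I_D(R_D+R_S) = 17 − 0.174×2.27 = 16.6 V.
Saturation requires V_DS ≥ V_GS − V_t = 0.353 V; 16.6 ≥ 0.353 ✓.

I_D ≈ 0.17 mA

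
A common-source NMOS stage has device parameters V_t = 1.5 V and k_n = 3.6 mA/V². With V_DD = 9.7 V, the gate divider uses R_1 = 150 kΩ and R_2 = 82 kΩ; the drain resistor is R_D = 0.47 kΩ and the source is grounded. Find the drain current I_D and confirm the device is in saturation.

V_G = V_DD·R_2/(R_1+R_2) = 9.7×82/232 = 3.43 V. With the source grounded, V_GS = V_G = 3.43 V.
Assume saturation: I_D = (k_n/2)(V_GS − V_t)² = (3.6/2)×(3.43 − 1.5)² = 1.8×1.93² = 6.69 mA.
V_DS = V_DD − I_D·R_D = 9.7 − 6.69×0.47 = 6.55 V.
Saturation requires V_DS ≥ V_GS − V_t = 1.93 V; 6.55 ≥ 1.93 ✓.

I_D ≈ 6.7 mA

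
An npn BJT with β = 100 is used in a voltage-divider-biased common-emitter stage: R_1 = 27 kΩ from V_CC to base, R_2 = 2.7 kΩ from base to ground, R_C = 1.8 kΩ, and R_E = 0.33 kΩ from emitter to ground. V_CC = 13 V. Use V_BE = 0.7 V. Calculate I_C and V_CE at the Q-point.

Thevenize the base divider: V_Th = V_CC·R_2/(R_1+R_2) = 13×2.7/29.7 = 1.18 V, R_Th = R_1‖R_2 = 2.45 kΩ.
Base-emitter loop: V_Th = I_B·R_Th + V_BE + (β+1)I_B·R_E, so I_B = (1.18 − 0.7) / (2.45 + 101×0.33) = 0.0135 mA.
I_C = β·I_B = 100×0.0135 = 1.35 mA, and I_E = (β+1)I_B = 1.36 mA.
V_CE = V_CC − I_C·R_C − I_E·R_E = 13 − 1.35×1.8 − 1.36×0.33 = 10.1 V.
V_CE = 10.1 V > 0.2 V confirms active-region operation.

I_C ≈ 1.3 mA, V_CE ≈ 10 V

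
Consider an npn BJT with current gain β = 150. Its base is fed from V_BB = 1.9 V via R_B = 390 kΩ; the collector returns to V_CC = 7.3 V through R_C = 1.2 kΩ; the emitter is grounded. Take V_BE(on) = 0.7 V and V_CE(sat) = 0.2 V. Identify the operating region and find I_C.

active; I_C ≈ 0.46 mA

Assume active. Base-emitter loop: I_B = (V_BB − V_BE)/R_B = (1.9 − 0.7)/390 = 0.00308 mA.
I_C = β·I_B = 150×0.00308 = 0.462 mA.
V_CE = V_CC − I_C·R_C = 7.3 − 0.462×1.2 = 6.75 V > V_CE(sat), so the active-region assumption holds.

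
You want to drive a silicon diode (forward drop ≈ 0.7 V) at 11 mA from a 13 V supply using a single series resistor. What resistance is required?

The resistor drops V_S − V_D = 13 − 0.7 = 12.3 V at 11 mA.
R = 12.3 V / 11 mA = 1.12 kΩ.

R ≈ 1.1 kΩ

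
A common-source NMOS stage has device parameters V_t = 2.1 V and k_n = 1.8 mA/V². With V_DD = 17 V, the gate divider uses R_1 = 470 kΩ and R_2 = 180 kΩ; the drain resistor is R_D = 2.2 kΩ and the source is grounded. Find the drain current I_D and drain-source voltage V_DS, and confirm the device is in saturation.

I_D ≈ 6.1 mA, V_DS ≈ 3.5 V

V_G = V_DD·R_2/(R_1+R_2) = 17×180/650 = 4.71 V. With the source grounded, V_GS = V_G = 4.71 V.
Assume saturation: I_D = (k_n/2)(V_GS − V_t)² = (1.8/2)×(4.71 − 2.1)² = 0.9×2.61² = 6.12 mA.
V_DS = V_DD − I_D·R_D = 17 − 6.12×2.2 = 3.54 V.
Saturation requires V_DS ≥ V_GS − V_t = 2.61 V; 3.54 ≥ 2.61 ✓.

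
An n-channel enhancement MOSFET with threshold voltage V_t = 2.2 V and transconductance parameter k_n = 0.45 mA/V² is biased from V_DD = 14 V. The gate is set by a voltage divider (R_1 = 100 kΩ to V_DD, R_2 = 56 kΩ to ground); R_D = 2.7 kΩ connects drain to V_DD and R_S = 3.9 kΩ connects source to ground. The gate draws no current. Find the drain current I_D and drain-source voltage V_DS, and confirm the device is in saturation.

V_G = V_DD·R_2/(R_1+R_2) = 14×56/156 = 5.03 V.
Assume saturation: I_D = (k_n/2)(V_GS − V_t)² with V_GS = V_G − I_D·R_S = 5.03 − 3.9·I_D.
Substituting gives 3.42·I_D² − 5.96·I_D + 1.8 = 0, with roots I_D = 0.388 or 1.35 mA.
The root I_D = 1.35 mA gives V_GS = -0.253 V ≤ V_t, so take I_D = 0.388 mA.
Then V_GS = 3.51 V and V_DS = V_DD − I_D(R_D+R_S) = 14 − 0.388×6.6 = 11.4 V.
Saturation requires V_DS ≥ V_GS − V_t = 1.31 V; 11.4 ≥ 1.31 ✓.

I_D ≈ 0.39 mA, V_DS ≈ 11 V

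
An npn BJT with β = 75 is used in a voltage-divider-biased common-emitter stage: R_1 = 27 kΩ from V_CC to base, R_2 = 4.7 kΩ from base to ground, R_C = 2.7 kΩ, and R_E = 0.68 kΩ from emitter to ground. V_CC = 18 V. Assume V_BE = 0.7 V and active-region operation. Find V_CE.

Thevenize the base divider: V_Th = V_CC·R_2/(R_1+R_2) = 18×4.7/31.7 = 2.67 V, R_Th = R_1‖R_2 = 4 kΩ.
Base-emitter loop: V_Th = I_B·R_Th + V_BE + (β+1)I_B·R_E, so I_B = (2.67 − 0.7) / (4 + 76×0.68) = 0.0354 mA.
I_C = β·I_B = 75×0.0354 = 2.65 mA, and I_E = (β+1)I_B = 2.69 mA.
V_CE = V_CC − I_C·R_C − I_E·R_E = 18 − 2.65×2.7 − 2.69×0.68 = 9.01 V.
V_CE = 9.01 V > 0.2 V confirms active-region operation.

V_CE ≈ 9 V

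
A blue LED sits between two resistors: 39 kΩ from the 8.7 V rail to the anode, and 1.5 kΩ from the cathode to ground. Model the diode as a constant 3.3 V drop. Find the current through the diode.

I ≈ 0.13 mA

The two resistors are in series with the diode, so KVL gives 8.7 = I·39 + 3.3 + I·1.5.
I = (8.7 − 3.3) / (39 + 1.5) kΩ = 5.4 / 40.5 = 0.133 mA.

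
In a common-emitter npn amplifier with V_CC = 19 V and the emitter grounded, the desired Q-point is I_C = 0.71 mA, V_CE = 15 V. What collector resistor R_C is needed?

Collector loop: V_CC = I_C·R_C + V_CE.
R_C = (V_CC − V_CE)/I_C = (19 − 15)/0.71 = 5.63 kΩ.

R_C ≈ 5.6 kΩ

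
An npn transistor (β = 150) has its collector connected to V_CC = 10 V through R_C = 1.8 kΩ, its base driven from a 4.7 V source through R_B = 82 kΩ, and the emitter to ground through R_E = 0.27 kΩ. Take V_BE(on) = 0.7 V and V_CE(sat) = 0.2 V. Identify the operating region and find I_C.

saturation; I_C ≈ 4.7 mA

Assume active: I_B = (4.7 − 0.7)/(82 + 151×0.27) = 0.0326 mA, I_C = β·I_B = 4.89 mA.
Then V_CE = 10 − 4.89×1.8 − 4.92×0.27 = -0.125 V < 0.2 V — the active assumption fails.
Re-solve with V_CE = 0.2 V. KCL at the emitter: V_E/R_E = (V_BB−0.7−V_E)/R_B + (V_CC−0.2−V_E)/R_C, giving V_E = 1.29 V.
I_C = (V_CC − 0.2 − V_E)/R_C = (9.8 − 1.29)/1.8 = 4.73 mA.
Check: I_B = (4 − 1.29)/82 = 0.0331 mA, and β·I_B = 4.96 mA > I_C, confirming saturation.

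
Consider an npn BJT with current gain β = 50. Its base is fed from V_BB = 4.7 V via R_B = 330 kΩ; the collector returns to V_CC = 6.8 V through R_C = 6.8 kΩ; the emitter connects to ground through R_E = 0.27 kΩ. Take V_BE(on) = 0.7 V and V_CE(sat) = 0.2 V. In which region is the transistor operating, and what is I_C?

Assume active. Base-emitter loop: I_B = (V_BB − V_BE)/(R_B + (β+1)R_E) = (4.7 − 0.7)/(330 + 51×0.27) = 0.0116 mA.
I_C = β·I_B = 50×0.0116 = 0.582 mA.
V_CE = V_CC − I_C·R_C − I_E·R_E = 6.8 − 0.582×6.8 − 0.593×0.27 = 2.68 V > V_CE(sat), so the active-region assumption holds.

active; I_C ≈ 0.58 mA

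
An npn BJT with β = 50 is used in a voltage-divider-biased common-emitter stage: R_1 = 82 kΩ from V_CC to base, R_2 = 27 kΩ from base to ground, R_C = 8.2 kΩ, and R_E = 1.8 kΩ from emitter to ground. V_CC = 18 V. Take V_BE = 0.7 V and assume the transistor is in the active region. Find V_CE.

V_CE ≈ 1.2 V

Thevenize the base divider: V_Th = V_CC·R_2/(R_1+R_2) = 18×27/109 = 4.46 V, R_Th = R_1‖R_2 = 20.3 kΩ.
Base-emitter loop: V_Th = I_B·R_Th + V_BE + (β+1)I_B·R_E, so I_B = (4.46 − 0.7) / (20.3 + 51×1.8) = 0.0335 mA.
I_C = β·I_B = 50×0.0335 = 1.68 mA, and I_E = (β+1)I_B = 1.71 mA.
V_CE = V_CC − I_C·R_C − I_E·R_E = 18 − 1.68×8.2 − 1.71×1.8 = 1.18 V.
V_CE = 1.18 V > 0.2 V confirms active-region operation.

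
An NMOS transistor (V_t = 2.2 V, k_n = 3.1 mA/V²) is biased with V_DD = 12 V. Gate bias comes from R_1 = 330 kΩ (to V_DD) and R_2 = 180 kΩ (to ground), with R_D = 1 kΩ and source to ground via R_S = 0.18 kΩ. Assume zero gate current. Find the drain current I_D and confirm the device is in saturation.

V_G = V_DD·R_2/(R_1+R_2) = 12×180/510 = 4.24 V.
Assume saturation: I_D = (k_n/2)(V_GS − V_t)² with V_GS = V_G − I_D·R_S = 4.24 − 0.18·I_D.
Substituting gives 0.0502·I_D² − 2.14·I_D + 6.42 = 0, with roots I_D = 3.26 or 39.3 mA.
The root I_D = 39.3 mA gives V_GS = -2.83 V ≤ V_t, so take I_D = 3.26 mA.
Then V_GS = 3.65 V and V_DS = V_DD − I_D(R_D+R_S) = 12 − 3.26×1.18 = 8.16 V.
Saturation requires V_DS ≥ V_GS − V_t = 1.45 V; 8.16 ≥ 1.45 ✓.

I_D ≈ 3.3 mA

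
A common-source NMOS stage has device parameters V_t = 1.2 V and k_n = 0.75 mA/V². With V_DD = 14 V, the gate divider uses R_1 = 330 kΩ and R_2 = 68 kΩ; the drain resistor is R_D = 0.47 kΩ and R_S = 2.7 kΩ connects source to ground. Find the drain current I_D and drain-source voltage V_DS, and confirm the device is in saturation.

V_G = V_DD·R_2/(R_1+R_2) = 14×68/398 = 2.39 V.
Assume saturation: I_D = (k_n/2)(V_GS − V_t)² with V_GS = V_G − I_D·R_S = 2.39 − 2.7·I_D.
Substituting gives 2.73·I_D² − 3.41·I_D + 0.533 = 0, with roots I_D = 0.183 or 1.07 mA.
The root I_D = 1.07 mA gives V_GS = -0.486 V ≤ V_t, so take I_D = 0.183 mA.
Then V_GS = 1.9 V and V_DS = V_DD − I_D(R_D+R_S) = 14 − 0.183×3.17 = 13.4 V.
Saturation requires V_DS ≥ V_GS − V_t = 0.698 V; 13.4 ≥ 0.698 ✓.

I_D ≈ 0.18 mA, V_DS ≈ 13 V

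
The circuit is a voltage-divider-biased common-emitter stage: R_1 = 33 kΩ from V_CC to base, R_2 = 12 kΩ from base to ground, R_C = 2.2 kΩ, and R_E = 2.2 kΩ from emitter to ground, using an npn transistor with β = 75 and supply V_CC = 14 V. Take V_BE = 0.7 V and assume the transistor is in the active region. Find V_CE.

V_CE ≈ 8.3 V

Thevenize the base divider: V_Th = V_CC·R_2/(R_1+R_2) = 14×12/45 = 3.73 V, R_Th = R_1‖R_2 = 8.8 kΩ.
Base-emitter loop: V_Th = I_B·R_Th + V_BE + (β+1)I_B·R_E, so I_B = (3.73 − 0.7) / (8.8 + 76×2.2) = 0.0172 mA.
I_C = β·I_B = 75×0.0172 = 1.29 mA, and I_E = (β+1)I_B = 1.31 mA.
V_CE = V_CC − I_C·R_C − I_E·R_E = 14 − 1.29×2.2 − 1.31×2.2 = 8.27 V.
V_CE = 8.27 V > 0.2 V confirms active-region operation.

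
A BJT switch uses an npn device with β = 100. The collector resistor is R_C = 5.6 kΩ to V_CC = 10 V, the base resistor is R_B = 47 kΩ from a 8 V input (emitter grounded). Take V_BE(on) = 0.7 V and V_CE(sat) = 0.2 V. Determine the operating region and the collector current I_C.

Assume active: I_B = (8 − 0.7)/47 = 0.155 mA, giving I_C = β·I_B = 15.5 mA.
But then V_CE = 10 − 15.5×5.6 = -77 V < V_CE(sat) = 0.2 V — impossible in the active region.
So the transistor is saturated. With V_CE = 0.2 V, I_C = (V_CC − 0.2)/R_C = 9.8/5.6 = 1.75 mA.
Check: β·I_B = 15.5 mA > I_C = 1.75 mA, confirming saturation.

saturation; I_C ≈ 1.8 mA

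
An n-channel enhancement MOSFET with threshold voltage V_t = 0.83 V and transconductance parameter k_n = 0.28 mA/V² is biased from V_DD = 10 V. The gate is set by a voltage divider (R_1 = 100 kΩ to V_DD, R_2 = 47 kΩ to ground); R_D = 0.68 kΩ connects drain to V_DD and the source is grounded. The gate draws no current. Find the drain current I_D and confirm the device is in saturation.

I_D ≈ 0.78 mA

V_G = V_DD·R_2/(R_1+R_2) = 10×47/147 = 3.2 V. With the source grounded, V_GS = V_G = 3.2 V.
Assume saturation: I_D = (k_n/2)(V_GS − V_t)² = (0.28/2)×(3.2 − 0.83)² = 0.14×2.37² = 0.785 mA.
V_DS = V_DD − I_D·R_D = 10 − 0.785×0.68 = 9.47 V.
Saturation requires V_DS ≥ V_GS − V_t = 2.37 V; 9.47 ≥ 2.37 ✓.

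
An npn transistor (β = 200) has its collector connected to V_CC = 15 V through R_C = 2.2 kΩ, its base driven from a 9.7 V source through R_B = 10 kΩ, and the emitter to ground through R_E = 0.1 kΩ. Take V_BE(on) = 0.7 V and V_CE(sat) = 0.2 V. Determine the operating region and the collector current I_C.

Assume active: I_B = (9.7 − 0.7)/(10 + 201×0.1) = 0.299 mA, I_C = β·I_B = 59.8 mA.
Then V_CE = 15 − 59.8×2.2 − 60.1×0.1 = -123 V < 0.2 V — the active assumption fails.
Re-solve with V_CE = 0.2 V. KCL at the emitter: V_E/R_E = (V_BB−0.7−V_E)/R_B + (V_CC−0.2−V_E)/R_C, giving V_E = 0.723 V.
I_C = (V_CC − 0.2 − V_E)/R_C = (14.8 − 0.723)/2.2 = 6.4 mA.
Check: I_B = (9 − 0.723)/10 = 0.828 mA, and β·I_B = 166 mA > I_C, confirming saturation.

saturation; I_C ≈ 6.4 mA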